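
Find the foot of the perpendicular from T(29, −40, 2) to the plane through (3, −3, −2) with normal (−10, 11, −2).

(-1, -7, -4)

n = (−10, 11, −2), |n|² = 225, and n·T − (-59) = -675.
t = -675/225 = -3, so the foot is T − t·n = (29, −40, 2) − (-3)·(−10, 11, −2) = (−1, −7, −4).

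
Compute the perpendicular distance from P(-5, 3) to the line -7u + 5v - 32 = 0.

9√74/37

The normal to the line is n = (-7, 5) with |n| = √74.
|n·P − 32| = |50 − 32| = 18, so the distance is 18/√74.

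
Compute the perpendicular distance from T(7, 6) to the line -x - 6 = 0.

d = |(-1)·7 + 0·6 − 6| / √(1 + 0) = |-13|/1 = 13.

13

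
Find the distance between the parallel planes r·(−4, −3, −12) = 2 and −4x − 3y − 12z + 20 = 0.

Both planes have normal n = (−4, −3, −12), |n| = 13. Any point on the first plane is at distance |(-20) − 2|/|n| = 22/13 from the second.

22/13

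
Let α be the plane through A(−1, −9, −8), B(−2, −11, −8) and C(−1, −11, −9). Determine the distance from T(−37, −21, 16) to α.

AB = (−1, −2, 0) and AC = (0, −2, −1), so a normal is n = AB × AC = (2, −1, 2).
d = |2·(-37) + (-1)·(-21) + 2·16 − (-9)| / √(4 + 1 + 4) = |-12| / 3 = 4.

4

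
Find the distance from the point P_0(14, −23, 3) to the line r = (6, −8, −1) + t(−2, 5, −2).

2√2

Direction vector d = (−2, 5, −2).
AP = (8, −15, 4); AP·d = -99, |AP|² = 305, |d|² = 33.
distance² = |AP|² − (AP·d)²/|d|² = 305 − 9801/33 = 8, so the distance is 2√2.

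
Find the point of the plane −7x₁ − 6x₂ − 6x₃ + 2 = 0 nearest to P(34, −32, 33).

The perpendicular from P has direction n = (−7, −6, −6): r = (34, −32, 33) + t(−7, −6, −6).
Substitute into the plane: n·(P + tn) = -2 gives -244 + 121t = -2, so t = 2.
Foot = (34, −32, 33) + 2·(−7, −6, −6) = (20, −44, 21).

(20, -44, 21)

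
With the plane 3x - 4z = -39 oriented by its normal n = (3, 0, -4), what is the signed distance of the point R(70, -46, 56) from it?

5

n·R − (-39) = 25.
|n| = 5, so the signed distance is 25/5 = 5.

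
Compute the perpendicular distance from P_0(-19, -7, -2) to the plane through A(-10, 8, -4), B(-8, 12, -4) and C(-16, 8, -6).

15√41/41

AB = (2, 4, 0) and AC = (-6, 0, -2), so a normal is n = AB × AC = (-8, 4, 24).
Then n·(-19, -7, -2) - 16 = 60.
|n| = √(64 + 16 + 576) = 4√41, so the distance is |60|/(4√41) = 15√41/41.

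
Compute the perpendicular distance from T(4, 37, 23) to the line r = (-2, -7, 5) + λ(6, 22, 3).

6√5

Direction vector d = (6, 22, 3).
AP = (6, 44, 18), and AP × d = (-264, 90, -132).
|AP × d|² = 95220 and |d|² = 529, so the distance is √(95220/529) = √180 = 6√5.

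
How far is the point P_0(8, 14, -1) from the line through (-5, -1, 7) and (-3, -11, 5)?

A direction vector is d = (2, -10, -2).
AP = (13, 15, -8), and AP × d = (-110, 10, -160).
|AP × d|² = 37800 and |d|² = 108, so the distance is √(37800/108) = √350 = 5√14.

5√14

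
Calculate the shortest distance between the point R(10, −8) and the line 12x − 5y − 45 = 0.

115/13

d = |12·10 + (-5)·(-8) − 45| / √(144 + 25) = |115|/13 = 115/13.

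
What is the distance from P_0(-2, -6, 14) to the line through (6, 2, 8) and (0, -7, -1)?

√142

A direction vector is d = (-6, -9, -9).
AP = (-8, -8, 6); AP·d = 66, |AP|² = 164, |d|² = 198.
distance² = |AP|² − (AP·d)²/|d|² = 164 − 4356/198 = 142, so the distance is √142.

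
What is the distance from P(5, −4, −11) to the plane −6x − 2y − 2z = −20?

10/√11

Normal vector n = (−6, −2, −2), and n·(5, −4, −11) − (−20) = 20.
|n| = √(36 + 4 + 4) = 2√11, so the distance is |20|/(2√11) = 10/√11.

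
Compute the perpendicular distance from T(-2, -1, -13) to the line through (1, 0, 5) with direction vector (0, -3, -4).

√109

Direction vector d = (0, -3, -4).
AP = (-3, -1, -18), and AP × d = (-50, -12, 9).
|AP × d|² = 2725 and |d|² = 25, so the distance is √(2725/25) = √109.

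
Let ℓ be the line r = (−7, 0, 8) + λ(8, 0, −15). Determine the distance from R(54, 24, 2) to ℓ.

3√353

Direction vector d = (8, 0, −15).
AP = (61, 24, −6), and AP × d = (−360, 867, −192).
|AP × d|² = 918153 and |d|² = 289, so the distance is √(918153/289) = √3177 = 3√353.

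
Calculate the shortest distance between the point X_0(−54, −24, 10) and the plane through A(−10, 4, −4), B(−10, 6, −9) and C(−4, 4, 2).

8√33/11

AB = (0, 2, −5) and AC = (6, 0, 6), so a normal is n = AB × AC = (12, −30, −12).
Then n·(−54, −24, 10) − (−192) = 144.
|n| = √(144 + 900 + 144) = 6√33, so the distance is |144|/(6√33) = 24/√33.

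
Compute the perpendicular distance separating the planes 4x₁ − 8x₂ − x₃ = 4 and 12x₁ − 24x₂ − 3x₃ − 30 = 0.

2/3

Divide the second equation by 3 to match normals: 4x₁ − 8x₂ − x₃ = 10.
Both planes have normal n = (4, −8, −1), |n| = 9. Any point on the first plane is at distance |10 − 4|/|n| = 6/9 = 2/3 from the second.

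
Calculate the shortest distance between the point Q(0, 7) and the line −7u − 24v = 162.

d = |(-7)·0 + (-24)·7 − 162| / √(49 + 576) = |-330|/25 = 66/5.

66/5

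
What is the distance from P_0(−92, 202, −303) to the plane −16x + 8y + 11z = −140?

Normal vector n = (−16, 8, 11), and n·(−92, 202, −303) − (−140) = −105.
|n| = √(256 + 64 + 121) = 21, so the distance is |-105|/21 = 5.

5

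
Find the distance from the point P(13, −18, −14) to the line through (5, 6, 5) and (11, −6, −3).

5

A direction vector is d = (6, −12, −8).
AP = (8, −24, −19), and AP × d = (−36, −50, 48).
|AP × d|² = 6100 and |d|² = 244, so the distance is √(6100/244) = √25 = 5.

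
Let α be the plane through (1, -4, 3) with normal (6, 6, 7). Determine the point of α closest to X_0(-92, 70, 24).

(-1030/11, 752/11, 243/11)

n = (6, 6, 7), |n|² = 121, and n·X_0 − 3 = 33.
t = 33/121 = 3/11, so the foot is X_0 − t·n = (-92, 70, 24) − (3/11)·(6, 6, 7) = (-1030/11, 752/11, 243/11).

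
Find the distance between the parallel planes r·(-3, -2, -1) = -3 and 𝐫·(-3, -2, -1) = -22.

19/√14

Both planes have normal n = (-3, -2, -1), |n| = √14. Any point on the first plane is at distance |(-22) − (-3)|/|n| = 19/√14 = 19√14/14 from the second.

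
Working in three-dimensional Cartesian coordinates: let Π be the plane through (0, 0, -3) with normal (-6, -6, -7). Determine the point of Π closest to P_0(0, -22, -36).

(18, -4, -15)

n = (-6, -6, -7), |n|² = 121, and n·P_0 − 21 = 363.
t = 363/121 = 3, so the foot is P_0 − t·n = (0, -22, -36) − 3·(-6, -6, -7) = (18, -4, -15).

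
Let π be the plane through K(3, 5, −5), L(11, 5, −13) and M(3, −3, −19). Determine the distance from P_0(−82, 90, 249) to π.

9

KL = (8, 0, −8) and KM = (0, −8, −14), so a normal is n = KL × KM = (−64, 112, −64).
Then n·(−82, 90, 249) − 688 = −1296.
|n| = √(4096 + 12544 + 4096) = 144, so the distance is |-1296|/144 = 9.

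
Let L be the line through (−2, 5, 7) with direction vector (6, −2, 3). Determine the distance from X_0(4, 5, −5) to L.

6√5

Direction vector d = (6, −2, 3).
AP = (6, 0, −12); AP·d = 0, |AP|² = 180, |d|² = 49.
distance² = |AP|² − (AP·d)²/|d|² = 180 − 0/49 = 180, so the distance is 6√5.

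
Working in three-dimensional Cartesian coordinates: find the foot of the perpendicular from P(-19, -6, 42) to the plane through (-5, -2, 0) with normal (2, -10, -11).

n = (2, -10, -11), |n|² = 225, and n·P − 10 = -450.
t = -450/225 = -2, so the foot is P − t·n = (-19, -6, 42) − (-2)·(2, -10, -11) = (-15, -26, 20).

(-15, -26, 20)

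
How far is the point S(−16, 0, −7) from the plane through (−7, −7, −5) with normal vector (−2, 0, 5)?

8√29/29

The plane has equation n·(r − (−7, −7, −5)) = 0, i.e. n·r = -11.
Then n·(−16, 0, −7) − (−11) = 8.
|n| = √(4 + 0 + 25) = √29, so the distance is |8|/√29 = 8/√29.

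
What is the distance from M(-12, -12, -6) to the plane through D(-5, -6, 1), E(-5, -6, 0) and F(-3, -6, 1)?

DE = (0, 0, -1) and DF = (2, 0, 0), so a normal is n = DE × DF = (0, -2, 0).
n = (0, -2, 0); n·P − 12 = 12; |n| = 2; distance = 12/2 = 6.

6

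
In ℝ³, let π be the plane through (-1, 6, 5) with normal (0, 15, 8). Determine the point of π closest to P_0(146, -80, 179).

(146, -1450/17, 2995/17)

n = (0, 15, 8), |n|² = 289, and n·P_0 − 130 = 102.
t = 102/289 = 6/17, so the foot is P_0 − t·n = (146, -80, 179) − (6/17)·(0, 15, 8) = (146, -1450/17, 2995/17).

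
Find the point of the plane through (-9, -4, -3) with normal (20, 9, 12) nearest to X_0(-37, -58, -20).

(3, -40, 4)

The perpendicular from X_0 has direction n = (20, 9, 12): r = (-37, -58, -20) + t(20, 9, 12).
Substitute into the plane: n·(X_0 + tn) = -252 gives -1502 + 625t = -252, so t = 2.
Foot = (-37, -58, -20) + 2·(20, 9, 12) = (3, -40, 4).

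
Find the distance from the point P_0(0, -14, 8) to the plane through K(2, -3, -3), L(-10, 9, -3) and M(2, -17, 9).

1/11

KL = (-12, 12, 0) and KM = (0, -14, 12), so a normal is n = KL × KM = (144, 144, 168).
n = (144, 144, 168); n·P − (-648) = -24; |n| = 264; distance = 24/264 = 1/11.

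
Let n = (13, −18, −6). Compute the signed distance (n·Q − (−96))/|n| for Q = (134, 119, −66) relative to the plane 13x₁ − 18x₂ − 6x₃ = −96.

n·Q − (-96) = 92.
|n| = 23, so the signed distance is 92/23 = 4.

4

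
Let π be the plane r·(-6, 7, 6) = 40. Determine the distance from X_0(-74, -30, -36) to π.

2

Normal vector n = (-6, 7, 6), and n·(-74, -30, -36) - 40 = -22.
|n| = √(36 + 49 + 36) = 11, so the distance is |-22|/11 = 2.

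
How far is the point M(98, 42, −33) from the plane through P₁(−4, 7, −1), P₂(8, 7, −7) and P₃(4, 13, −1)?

P₁P₂ = (12, 0, −6) and P₁P₃ = (8, 6, 0), so a normal is n = P₁P₂ × P₁P₃ = (36, −48, 72).
n = (36, −48, 72); n·P − (-552) = -312; |n| = 12√61; distance = 312/(12√61) = 26√61/61.

26/√61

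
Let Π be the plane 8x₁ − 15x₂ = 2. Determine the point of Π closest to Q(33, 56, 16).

(49, 26, 16)

The perpendicular from Q has direction n = (8, −15, 0): r = (33, 56, 16) + μ(8, −15, 0).
Substitute into the plane: n·(Q + μn) = 2 gives -576 + 289μ = 2, so μ = 2.
Foot = (33, 56, 16) + 2·(8, −15, 0) = (49, 26, 16).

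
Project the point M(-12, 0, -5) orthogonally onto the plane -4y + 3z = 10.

(-12, -4, -2)

The perpendicular from M has direction n = (0, -4, 3): r = (-12, 0, -5) + λ(0, -4, 3).
Substitute into the plane: n·(M + λn) = 10 gives -15 + 25λ = 10, so λ = 1.
Foot = (-12, 0, -5) + 1·(0, -4, 3) = (-12, -4, -2).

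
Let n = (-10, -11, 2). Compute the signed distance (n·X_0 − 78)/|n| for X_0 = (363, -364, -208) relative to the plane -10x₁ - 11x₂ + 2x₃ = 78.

-8

n·X_0 − 78 = -120.
|n| = 15, so the signed distance is -120/15 = -8.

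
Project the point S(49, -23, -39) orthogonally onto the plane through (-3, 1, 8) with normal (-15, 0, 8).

n = (-15, 0, 8), |n|² = 289, and n·S − 109 = -1156.
t = -1156/289 = -4, so the foot is S − t·n = (49, -23, -39) − (-4)·(-15, 0, 8) = (-11, -23, -7).

(-11, -23, -7)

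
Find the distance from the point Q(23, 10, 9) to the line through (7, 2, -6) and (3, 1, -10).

√17

A direction vector is d = (-4, -1, -4).
AP = (16, 8, 15); AP·d = -132, |AP|² = 545, |d|² = 33.
distance² = |AP|² − (AP·d)²/|d|² = 545 − 17424/33 = 17, so the distance is √17.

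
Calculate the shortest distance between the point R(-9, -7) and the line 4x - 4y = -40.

d = |4·(-9) + (-4)·(-7) − (-40)| / √(16 + 16) = |32|/(4√2) = 4√2.

4√2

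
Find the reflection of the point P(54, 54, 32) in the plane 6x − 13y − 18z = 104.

With n = (6, −13, −18), the signed offset is (n·P − 104)/|n|² = -1058/529 = -2.
P' = P − 2t·n = (54, 54, 32) − (-4)·(6, −13, −18) = (78, 2, −40).

(78, 2, -40)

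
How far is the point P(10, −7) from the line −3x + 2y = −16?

d = |(-3)·10 + 2·(-7) − (-16)| / √(9 + 4) = |-28|/√13 = 28√13/13.

28√13/13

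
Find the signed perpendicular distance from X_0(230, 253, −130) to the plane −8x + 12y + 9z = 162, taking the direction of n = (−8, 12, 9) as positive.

-8

n·X_0 − 162 = -136.
|n| = 17, so the signed distance is -136/17 = -8.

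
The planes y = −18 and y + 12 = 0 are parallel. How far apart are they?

6

With common normal n = (0, 1, 0) (|n| = 1), the distance is |(-18) − (-12)|/|n| = 6/1 = 6.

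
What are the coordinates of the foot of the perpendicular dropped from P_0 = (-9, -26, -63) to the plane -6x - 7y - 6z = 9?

(21, 9, -33)

The perpendicular from P_0 has direction n = (-6, -7, -6): r = (-9, -26, -63) + λ(-6, -7, -6).
Substitute into the plane: n·(P_0 + λn) = 9 gives 614 + 121λ = 9, so λ = -5.
Foot = (-9, -26, -63) + (-5)·(-6, -7, -6) = (21, 9, -33).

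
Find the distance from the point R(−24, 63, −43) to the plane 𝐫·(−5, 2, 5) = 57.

Normal vector n = (−5, 2, 5), and n·(−24, 63, −43) − 57 = −26.
|n| = √(25 + 4 + 25) = 3√6, so the distance is |-26|/(3√6) = 26/(3√6).

13√6/9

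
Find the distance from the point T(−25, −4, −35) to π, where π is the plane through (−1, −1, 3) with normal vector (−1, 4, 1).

The plane has equation n·(r − (−1, −1, 3)) = 0, i.e. n·r = 0.
Then n·(−25, −4, −35) − 0 = −26.
|n| = √(1 + 16 + 1) = 3√2, so the distance is |-26|/(3√2) = 13√2/3.

13√2/3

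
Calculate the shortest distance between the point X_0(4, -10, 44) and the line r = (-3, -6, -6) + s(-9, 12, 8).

Direction vector d = (-9, 12, 8).
AP = (7, -4, 50); AP·d = 289, |AP|² = 2565, |d|² = 289.
distance² = |AP|² − (AP·d)²/|d|² = 2565 − 83521/289 = 2276, so the distance is 2√569.

2√569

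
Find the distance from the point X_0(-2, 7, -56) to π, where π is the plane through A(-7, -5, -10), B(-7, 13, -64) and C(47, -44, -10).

AB = (0, 18, -54) and AC = (54, -39, 0), so a normal is n = AB × AC = (-2106, -2916, -972).
n = (-2106, -2916, -972); n·P − 39042 = -810; |n| = 3726; distance = 810/3726 = 5/23.

5/23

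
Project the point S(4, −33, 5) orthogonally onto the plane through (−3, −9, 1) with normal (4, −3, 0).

n = (4, −3, 0), |n|² = 25, and n·S − 15 = 100.
t = 100/25 = 4, so the foot is S − t·n = (4, −33, 5) − 4·(4, −3, 0) = (−12, −21, 5).

(-12, -21, 5)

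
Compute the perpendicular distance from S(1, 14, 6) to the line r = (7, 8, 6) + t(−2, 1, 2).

6

Direction vector d = (−2, 1, 2).
AP = (−6, 6, 0); AP·d = 18, |AP|² = 72, |d|² = 9.
distance² = |AP|² − (AP·d)²/|d|² = 72 − 324/9 = 36, so the distance is 6.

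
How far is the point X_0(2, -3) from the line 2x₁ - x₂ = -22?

d = |2·2 + (-1)·(-3) − (-22)| / √(4 + 1) = |29|/√5 = 29√5/5.

29/√5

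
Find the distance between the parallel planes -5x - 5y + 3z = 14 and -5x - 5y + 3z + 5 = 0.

19/√59

Both planes have normal n = (-5, -5, 3), |n| = √59. Any point on the first plane is at distance |(-5) − 14|/|n| = 19/√59 from the second.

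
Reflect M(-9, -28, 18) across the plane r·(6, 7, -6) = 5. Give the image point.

(27, 14, -18)

n = (6, 7, -6), |n|² = 121, n·M − 5 = -363, so t = -363/121 = -3.
Foot F = M − (-3)·n = (9, -7, 0); the reflection is 2F − M = (27, 14, -18).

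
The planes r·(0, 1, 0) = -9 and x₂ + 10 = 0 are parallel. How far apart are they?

1

With common normal n = (0, 1, 0) (|n| = 1), the distance is |(-9) − (-10)|/|n| = 1/1 = 1.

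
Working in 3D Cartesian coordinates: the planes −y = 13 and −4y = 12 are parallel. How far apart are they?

Divide the second equation by 4 to match normals: −y = 3.
Both planes have normal n = (0, −1, 0), |n| = 1. Any point on the first plane is at distance |3 − 13|/|n| = 10/1 = 10 from the second.

10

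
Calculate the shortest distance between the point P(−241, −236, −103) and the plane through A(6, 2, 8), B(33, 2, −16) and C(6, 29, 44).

AB = (27, 0, −24) and AC = (0, 27, 36), so a normal is n = AB × AC = (648, −972, 729).
Then n·(−241, −236, −103) − 7776 = −9639.
|n| = √(419904 + 944784 + 531441) = 1377, so the distance is |-9639|/1377 = 7.

7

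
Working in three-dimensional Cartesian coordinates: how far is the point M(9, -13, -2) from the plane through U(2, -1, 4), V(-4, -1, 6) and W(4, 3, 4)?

UV = (-6, 0, 2) and UW = (2, 4, 0), so a normal is n = UV × UW = (-8, 4, -24).
Then n·(9, -13, -2) - (-116) = 40.
|n| = √(64 + 16 + 576) = 4√41, so the distance is |40|/(4√41) = 10/√41.

10√41/41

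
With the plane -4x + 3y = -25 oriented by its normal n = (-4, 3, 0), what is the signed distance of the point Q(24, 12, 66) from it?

n·Q − (-25) = -35.
|n| = 5, so the signed distance is -35/5 = -7.

-7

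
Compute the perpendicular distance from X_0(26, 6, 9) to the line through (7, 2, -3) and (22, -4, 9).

2√29

A direction vector is d = (15, -6, 12).
AP = (19, 4, 12); AP·d = 405, |AP|² = 521, |d|² = 405.
distance² = |AP|² − (AP·d)²/|d|² = 521 − 164025/405 = 116, so the distance is 2√29.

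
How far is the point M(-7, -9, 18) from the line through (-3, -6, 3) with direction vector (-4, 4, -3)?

Direction vector d = (-4, 4, -3).
AP = (-4, -3, 15), and AP × d = (-51, -72, -28).
|AP × d|² = 8569 and |d|² = 41, so the distance is √(8569/41) = √209.

√209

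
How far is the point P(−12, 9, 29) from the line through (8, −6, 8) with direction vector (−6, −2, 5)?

Direction vector d = (−6, −2, 5).
AP = (−20, 15, 21); AP·d = 195, |AP|² = 1066, |d|² = 65.
distance² = |AP|² − (AP·d)²/|d|² = 1066 − 38025/65 = 481, so the distance is √481.

√481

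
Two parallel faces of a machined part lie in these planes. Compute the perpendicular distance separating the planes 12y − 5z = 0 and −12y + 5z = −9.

Divide the second equation by -1 to match normals: 12y − 5z = 9.
Both planes have normal n = (0, 12, −5), |n| = 13. Any point on the first plane is at distance |9 − 0|/|n| = 9/13 from the second.

9/13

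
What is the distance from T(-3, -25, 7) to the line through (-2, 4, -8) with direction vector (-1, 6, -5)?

5√3

Direction vector d = (-1, 6, -5).
AP = (-1, -29, 15); AP·d = -248, |AP|² = 1067, |d|² = 62.
distance² = |AP|² − (AP·d)²/|d|² = 1067 − 61504/62 = 75, so the distance is 5√3.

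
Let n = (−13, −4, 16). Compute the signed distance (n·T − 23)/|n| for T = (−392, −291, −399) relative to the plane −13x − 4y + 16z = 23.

-7

n·T − 23 = -147.
|n| = 21, so the signed distance is -147/21 = -7.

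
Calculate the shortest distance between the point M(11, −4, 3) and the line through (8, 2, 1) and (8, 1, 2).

√17

A direction vector is d = (0, −1, 1).
AP = (3, −6, 2); AP·d = 8, |AP|² = 49, |d|² = 2.
distance² = |AP|² − (AP·d)²/|d|² = 49 − 64/2 = 17, so the distance is √17.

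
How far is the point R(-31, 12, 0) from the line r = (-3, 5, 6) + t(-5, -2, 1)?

Direction vector d = (-5, -2, 1).
AP = (-28, 7, -6); AP·d = 120, |AP|² = 869, |d|² = 30.
distance² = |AP|² − (AP·d)²/|d|² = 869 − 14400/30 = 389, so the distance is √389.

√389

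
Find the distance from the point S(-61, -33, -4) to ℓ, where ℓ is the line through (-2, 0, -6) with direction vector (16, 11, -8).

11√5

Direction vector d = (16, 11, -8).
AP = (-59, -33, 2); AP·d = -1323, |AP|² = 4574, |d|² = 441.
distance² = |AP|² − (AP·d)²/|d|² = 4574 − 1750329/441 = 605, so the distance is 11√5.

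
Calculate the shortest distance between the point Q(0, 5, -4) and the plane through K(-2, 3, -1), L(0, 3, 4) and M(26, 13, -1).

4/5

KL = (2, 0, 5) and KM = (28, 10, 0), so a normal is n = KL × KM = (-50, 140, 20).
d = |(-50)·0 + 140·5 + 20·(-4) − 500| / √(2500 + 19600 + 400) = |120| / 150 = 4/5.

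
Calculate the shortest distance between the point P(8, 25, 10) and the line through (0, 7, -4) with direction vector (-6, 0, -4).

Direction vector d = (-6, 0, -4).
AP = (8, 18, 14), and AP × d = (-72, -52, 108).
|AP × d|² = 19552 and |d|² = 52, so the distance is √(19552/52) = √376 = 2√94.

2√94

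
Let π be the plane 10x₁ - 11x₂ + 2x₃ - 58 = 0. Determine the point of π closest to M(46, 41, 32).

(136/3, 626/15, 478/15)

n = (10, -11, 2), |n|² = 225, and n·M − 58 = 15.
t = 15/225 = 1/15, so the foot is M − t·n = (46, 41, 32) − (1/15)·(10, -11, 2) = (136/3, 626/15, 478/15).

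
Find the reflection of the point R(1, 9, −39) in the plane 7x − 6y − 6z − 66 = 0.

n = (7, −6, −6), |n|² = 121, n·R − 66 = 121, so t = 121/121 = 1.
Foot F = R − 1·n = (−6, 15, −33); the reflection is 2F − R = (−13, 21, −27).

(-13, 21, -27)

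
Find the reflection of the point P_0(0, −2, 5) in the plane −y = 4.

With n = (0, −1, 0), the signed offset is (n·P_0 − 4)/|n|² = -2/1 = -2.
P_0' = P_0 − 2t·n = (0, −2, 5) − (-4)·(0, −1, 0) = (0, −6, 5).

(0, -6, 5)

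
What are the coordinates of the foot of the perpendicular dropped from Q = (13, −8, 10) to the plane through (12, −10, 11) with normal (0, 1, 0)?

n = (0, 1, 0), |n|² = 1, and n·Q − (-10) = 2.
t = 2/1 = 2, so the foot is Q − t·n = (13, −8, 10) − 2·(0, 1, 0) = (13, −10, 10).

(13, -10, 10)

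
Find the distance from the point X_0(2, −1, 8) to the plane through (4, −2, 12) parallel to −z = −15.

4

Parallel planes share the normal n = (0, 0, −1); since (4, −2, 12) lies on the plane, its equation is −z = -12.
n = (0, 0, −1); n·P − (-12) = 4; |n| = 1; distance = 4/1 = 4.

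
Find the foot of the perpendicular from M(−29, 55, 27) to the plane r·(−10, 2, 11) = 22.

(1, 49, -6)

n = (−10, 2, 11), |n|² = 225, and n·M − 22 = 675.
t = 675/225 = 3, so the foot is M − t·n = (−29, 55, 27) − 3·(−10, 2, 11) = (1, 49, −6).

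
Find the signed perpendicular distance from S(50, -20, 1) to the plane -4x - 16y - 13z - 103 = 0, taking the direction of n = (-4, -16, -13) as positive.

4/21

n·S − 103 = 4.
|n| = 21, so the signed distance is 4/21.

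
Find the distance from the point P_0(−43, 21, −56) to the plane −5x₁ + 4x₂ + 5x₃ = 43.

Normal vector n = (−5, 4, 5), and n·(−43, 21, −56) − 43 = −24.
|n| = √(25 + 16 + 25) = √66, so the distance is |-24|/√66 = 24/√66.

4√66/11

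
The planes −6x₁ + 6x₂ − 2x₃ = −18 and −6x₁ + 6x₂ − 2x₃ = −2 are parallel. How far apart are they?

8/√19

With common normal n = (−6, 6, −2) (|n| = 2√19), the distance is |(-18) − (-2)|/|n| = 16/(2√19) = 8√19/19.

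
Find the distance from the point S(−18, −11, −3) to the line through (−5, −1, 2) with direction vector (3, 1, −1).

Direction vector d = (3, 1, −1).
AP = (−13, −10, −5); AP·d = -44, |AP|² = 294, |d|² = 11.
distance² = |AP|² − (AP·d)²/|d|² = 294 − 1936/11 = 118, so the distance is √118.

√118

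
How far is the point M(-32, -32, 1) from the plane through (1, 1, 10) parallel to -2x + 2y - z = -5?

3

Parallel planes share the normal n = (-2, 2, -1); since (1, 1, 10) lies on the plane, its equation is -2x + 2y - z = -10.
n = (-2, 2, -1); n·P − (-10) = 9; |n| = 3; distance = 9/3 = 3.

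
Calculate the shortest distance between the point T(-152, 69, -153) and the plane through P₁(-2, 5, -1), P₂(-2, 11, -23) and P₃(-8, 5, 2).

P₁P₂ = (0, 6, -22) and P₁P₃ = (-6, 0, 3), so a normal is n = P₁P₂ × P₁P₃ = (18, 132, 36).
d = |18·(-152) + 132·69 + 36·(-153) − 588| / √(324 + 17424 + 1296) = |276| / 138 = 2.

2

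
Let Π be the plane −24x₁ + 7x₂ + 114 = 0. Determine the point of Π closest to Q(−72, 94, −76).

(24, 66, -76)

The perpendicular from Q has direction n = (−24, 7, 0): r = (−72, 94, −76) + λ(−24, 7, 0).
Substitute into the plane: n·(Q + λn) = -114 gives 2386 + 625λ = -114, so λ = -4.
Foot = (−72, 94, −76) + (-4)·(−24, 7, 0) = (24, 66, −76).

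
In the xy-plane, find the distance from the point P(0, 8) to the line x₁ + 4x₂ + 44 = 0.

d = |1·0 + 4·8 − (-44)| / √(1 + 16) = |76|/√17 = 76√17/17.

76√17/17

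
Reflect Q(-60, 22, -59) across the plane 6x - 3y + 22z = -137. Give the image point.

(-24, 4, 73)

n = (6, -3, 22), |n|² = 529, n·Q − (-137) = -1587, so t = -1587/529 = -3.
Foot F = Q − (-3)·n = (-42, 13, 7); the reflection is 2F − Q = (-24, 4, 73).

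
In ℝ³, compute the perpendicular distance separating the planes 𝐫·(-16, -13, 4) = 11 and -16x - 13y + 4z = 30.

19/21

With common normal n = (-16, -13, 4) (|n| = 21), the distance is |11 − 30|/|n| = 19/21.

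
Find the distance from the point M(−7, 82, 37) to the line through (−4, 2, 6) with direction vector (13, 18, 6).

√2609

Direction vector d = (13, 18, 6).
AP = (−3, 80, 31); AP·d = 1587, |AP|² = 7370, |d|² = 529.
distance² = |AP|² − (AP·d)²/|d|² = 7370 − 2518569/529 = 2609, so the distance is √2609.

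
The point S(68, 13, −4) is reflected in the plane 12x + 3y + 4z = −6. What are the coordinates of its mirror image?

(-52, -17, -44)

n = (12, 3, 4), |n|² = 169, n·S − (-6) = 845, so t = 845/169 = 5.
Foot F = S − 5·n = (8, −2, −24); the reflection is 2F − S = (−52, −17, −44).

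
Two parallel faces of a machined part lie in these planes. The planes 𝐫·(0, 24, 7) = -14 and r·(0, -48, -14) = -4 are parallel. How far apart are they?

Divide the second equation by -2 to match normals: 24x₂ + 7x₃ = 2.
With common normal n = (0, 24, 7) (|n| = 25), the distance is |(-14) − 2|/|n| = 16/25.

16/25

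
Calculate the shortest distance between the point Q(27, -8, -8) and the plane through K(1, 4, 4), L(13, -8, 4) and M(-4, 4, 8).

4√57/57

KL = (12, -12, 0) and KM = (-5, 0, 4), so a normal is n = KL × KM = (-48, -48, -60).
Then n·(27, -8, -8) - (-480) = 48.
|n| = √(2304 + 2304 + 3600) = 12√57, so the distance is |48|/(12√57) = 4√57/57.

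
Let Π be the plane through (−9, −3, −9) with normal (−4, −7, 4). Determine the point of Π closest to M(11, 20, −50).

(-9, -15, -30)

The perpendicular from M has direction n = (−4, −7, 4): r = (11, 20, −50) + μ(−4, −7, 4).
Substitute into the plane: n·(M + μn) = 21 gives -384 + 81μ = 21, so μ = 5.
Foot = (11, 20, −50) + 5·(−4, −7, 4) = (−9, −15, −30).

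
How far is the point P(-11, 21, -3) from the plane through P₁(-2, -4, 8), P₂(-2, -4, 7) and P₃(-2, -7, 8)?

9

P₁P₂ = (0, 0, -1) and P₁P₃ = (0, -3, 0), so a normal is n = P₁P₂ × P₁P₃ = (-3, 0, 0).
Then n·(-11, 21, -3) - 6 = 27.
|n| = √(9 + 0 + 0) = 3, so the distance is |27|/3 = 9.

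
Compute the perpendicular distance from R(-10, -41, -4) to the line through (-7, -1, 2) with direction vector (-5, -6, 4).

Direction vector d = (-5, -6, 4).
AP = (-3, -40, -6); AP·d = 231, |AP|² = 1645, |d|² = 77.
distance² = |AP|² − (AP·d)²/|d|² = 1645 − 53361/77 = 952, so the distance is 2√238.

2√238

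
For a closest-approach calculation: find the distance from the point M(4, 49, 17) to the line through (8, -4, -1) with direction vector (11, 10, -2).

Direction vector d = (11, 10, -2).
AP = (-4, 53, 18), and AP × d = (-286, 190, -623).
|AP × d|² = 506025 and |d|² = 225, so the distance is √(506025/225) = √2249.

√2249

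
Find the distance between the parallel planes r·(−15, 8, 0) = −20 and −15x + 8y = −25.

5/17

With common normal n = (−15, 8, 0) (|n| = 17), the distance is |(-20) − (-25)|/|n| = 5/17.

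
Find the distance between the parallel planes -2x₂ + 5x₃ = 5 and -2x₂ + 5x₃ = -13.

Both planes have normal n = (0, -2, 5), |n| = √29. Any point on the first plane is at distance |(-13) − 5|/|n| = 18/√29 = 18√29/29 from the second.

18√29/29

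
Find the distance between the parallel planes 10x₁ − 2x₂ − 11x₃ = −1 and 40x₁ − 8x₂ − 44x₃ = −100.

Divide the second equation by 4 to match normals: 10x₁ − 2x₂ − 11x₃ = -25.
With common normal n = (10, −2, −11) (|n| = 15), the distance is |(-1) − (-25)|/|n| = 24/15 = 8/5.

8/5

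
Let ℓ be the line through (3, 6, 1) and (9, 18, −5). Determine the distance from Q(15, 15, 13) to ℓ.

3√35

A direction vector is d = (6, 12, −6).
AP = (12, 9, 12), and AP × d = (−198, 144, 90).
|AP × d|² = 68040 and |d|² = 216, so the distance is √(68040/216) = √315 = 3√35.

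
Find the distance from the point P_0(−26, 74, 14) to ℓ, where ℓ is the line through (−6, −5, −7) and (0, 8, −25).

√6553

A direction vector is d = (6, 13, −18).
AP = (−20, 79, 21); AP·d = 529, |AP|² = 7082, |d|² = 529.
distance² = |AP|² − (AP·d)²/|d|² = 7082 − 279841/529 = 6553, so the distance is √6553.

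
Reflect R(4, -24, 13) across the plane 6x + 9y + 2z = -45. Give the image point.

(16, -6, 17)

With n = (6, 9, 2), the signed offset is (n·R − (-45))/|n|² = -121/121 = -1.
R' = R − 2t·n = (4, -24, 13) − (-2)·(6, 9, 2) = (16, -6, 17).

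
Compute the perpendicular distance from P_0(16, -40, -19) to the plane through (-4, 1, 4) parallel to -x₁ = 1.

20

Parallel planes share the normal n = (-1, 0, 0); since (-4, 1, 4) lies on the plane, its equation is -x₁ = 4.
Then n·(16, -40, -19) - 4 = -20.
|n| = √(1 + 0 + 0) = 1, so the distance is |-20|/1 = 20.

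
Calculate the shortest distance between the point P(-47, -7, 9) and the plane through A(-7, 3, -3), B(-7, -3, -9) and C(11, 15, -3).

14/√22

AB = (0, -6, -6) and AC = (18, 12, 0), so a normal is n = AB × AC = (72, -108, 108).
Then n·(-47, -7, 9) - (-1152) = -504.
|n| = √(5184 + 11664 + 11664) = 36√22, so the distance is |-504|/(36√22) = 14/√22.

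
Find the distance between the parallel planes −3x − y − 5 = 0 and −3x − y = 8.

With common normal n = (−3, −1, 0) (|n| = √10), the distance is |5 − 8|/|n| = 3/√10 = 3√10/10.

3/√10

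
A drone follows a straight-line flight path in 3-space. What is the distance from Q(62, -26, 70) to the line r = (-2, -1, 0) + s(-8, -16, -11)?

Direction vector d = (-8, -16, -11).
AP = (64, -25, 70), and AP × d = (1395, 144, -1224).
|AP × d|² = 3464937 and |d|² = 441, so the distance is √(3464937/441) = √7857 = 9√97.

9√97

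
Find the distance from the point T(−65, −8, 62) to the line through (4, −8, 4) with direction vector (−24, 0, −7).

Direction vector d = (−24, 0, −7).
AP = (−69, 0, 58), and AP × d = (0, −1875, 0).
|AP × d|² = 3515625 and |d|² = 625, so the distance is √(3515625/625) = √5625 = 75.

75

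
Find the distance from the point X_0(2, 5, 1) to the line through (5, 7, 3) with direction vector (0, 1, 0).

√13

Direction vector d = (0, 1, 0).
AP = (−3, −2, −2); AP·d = -2, |AP|² = 17, |d|² = 1.
distance² = |AP|² − (AP·d)²/|d|² = 17 − 4/1 = 13, so the distance is √13.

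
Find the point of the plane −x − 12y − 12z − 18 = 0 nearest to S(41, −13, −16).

(42, -1, -4)

The perpendicular from S has direction n = (−1, −12, −12): r = (41, −13, −16) + t(−1, −12, −12).
Substitute into the plane: n·(S + tn) = 18 gives 307 + 289t = 18, so t = -1.
Foot = (41, −13, −16) + (-1)·(−1, −12, −12) = (42, −1, −4).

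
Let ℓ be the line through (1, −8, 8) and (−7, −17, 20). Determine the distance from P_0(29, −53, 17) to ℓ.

A direction vector is d = (−8, −9, 12).
AP = (28, −45, 9); AP·d = 289, |AP|² = 2890, |d|² = 289.
distance² = |AP|² − (AP·d)²/|d|² = 2890 − 83521/289 = 2601, so the distance is 51.

51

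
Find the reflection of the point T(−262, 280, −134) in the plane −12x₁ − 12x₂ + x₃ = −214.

(-4646/17, 4568/17, -2262/17)

With n = (−12, −12, 1), the signed offset is (n·T − (-214))/|n|² = -136/289 = -8/17.
T' = T − 2t·n = (−262, 280, −134) − (-16/17)·(−12, −12, 1) = (−4646/17, 4568/17, −2262/17).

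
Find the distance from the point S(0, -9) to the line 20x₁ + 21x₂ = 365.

The normal to the line is n = (20, 21) with |n| = 29.
|n·S − 365| = |-189 − 365| = 554, so the distance is 554/29.

554/29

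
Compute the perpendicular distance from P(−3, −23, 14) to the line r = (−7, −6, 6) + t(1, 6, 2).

√205

Direction vector d = (1, 6, 2).
AP = (4, −17, 8), and AP × d = (−82, 0, 41).
|AP × d|² = 8405 and |d|² = 41, so the distance is √(8405/41) = √205.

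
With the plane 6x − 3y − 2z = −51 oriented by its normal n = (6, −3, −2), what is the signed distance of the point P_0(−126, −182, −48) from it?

-9

n·P_0 − (-51) = -63.
|n| = 7, so the signed distance is -63/7 = -9.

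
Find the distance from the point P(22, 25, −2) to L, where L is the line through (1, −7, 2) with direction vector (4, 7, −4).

√185

Direction vector d = (4, 7, −4).
AP = (21, 32, −4), and AP × d = (−100, 68, 19).
|AP × d|² = 14985 and |d|² = 81, so the distance is √(14985/81) = √185.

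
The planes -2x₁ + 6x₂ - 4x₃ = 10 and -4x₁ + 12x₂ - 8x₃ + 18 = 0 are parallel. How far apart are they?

19√14/28

Divide the second equation by 2 to match normals: -2x₁ + 6x₂ - 4x₃ = -9.
Both planes have normal n = (-2, 6, -4), |n| = 2√14. Any point on the first plane is at distance |(-9) − 10|/|n| = 19/(2√14) from the second.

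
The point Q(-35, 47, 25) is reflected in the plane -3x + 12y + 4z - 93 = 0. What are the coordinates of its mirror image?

n = (-3, 12, 4), |n|² = 169, n·Q − 93 = 676, so t = 676/169 = 4.
Foot F = Q − 4·n = (-23, -1, 9); the reflection is 2F − Q = (-11, -49, -7).

(-11, -49, -7)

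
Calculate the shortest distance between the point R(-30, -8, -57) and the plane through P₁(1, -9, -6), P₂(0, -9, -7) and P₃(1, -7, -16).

5/√3

P₁P₂ = (-1, 0, -1) and P₁P₃ = (0, 2, -10), so a normal is n = P₁P₂ × P₁P₃ = (2, -10, -2).
n = (2, -10, -2); n·P − 104 = 30; |n| = 6√3; distance = 30/(6√3) = 5/√3.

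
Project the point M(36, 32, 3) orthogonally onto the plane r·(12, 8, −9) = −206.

(0, 8, 30)

n = (12, 8, −9), |n|² = 289, and n·M − (-206) = 867.
t = 867/289 = 3, so the foot is M − t·n = (36, 32, 3) − 3·(12, 8, −9) = (0, 8, 30).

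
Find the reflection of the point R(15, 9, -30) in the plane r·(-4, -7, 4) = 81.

(-17, -47, 2)

With n = (-4, -7, 4), the signed offset is (n·R − 81)/|n|² = -324/81 = -4.
R' = R − 2t·n = (15, 9, -30) − (-8)·(-4, -7, 4) = (-17, -47, 2).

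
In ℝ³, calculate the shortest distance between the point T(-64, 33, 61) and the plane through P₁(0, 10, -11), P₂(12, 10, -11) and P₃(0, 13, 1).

P₁P₂ = (12, 0, 0) and P₁P₃ = (0, 3, 12), so a normal is n = P₁P₂ × P₁P₃ = (0, -144, 36).
Then n·(-64, 33, 61) - (-1836) = -720.
|n| = √(0 + 20736 + 1296) = 36√17, so the distance is |-720|/(36√17) = 20/√17.

20√17/17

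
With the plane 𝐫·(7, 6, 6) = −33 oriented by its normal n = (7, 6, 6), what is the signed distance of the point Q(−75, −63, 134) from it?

-6

n·Q − (-33) = -66.
|n| = 11, so the signed distance is -66/11 = -6.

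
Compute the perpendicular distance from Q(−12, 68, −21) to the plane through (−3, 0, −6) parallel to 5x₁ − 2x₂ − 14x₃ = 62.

29/15

Parallel planes share the normal n = (5, −2, −14); since (−3, 0, −6) lies on the plane, its equation is 5x₁ − 2x₂ − 14x₃ = 69.
Then n·(−12, 68, −21) − 69 = 29.
|n| = √(25 + 4 + 196) = 15, so the distance is |29|/15 = 29/15.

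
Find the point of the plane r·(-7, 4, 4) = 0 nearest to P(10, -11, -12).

(-4, -3, -4)

The perpendicular from P has direction n = (-7, 4, 4): r = (10, -11, -12) + μ(-7, 4, 4).
Substitute into the plane: n·(P + μn) = 0 gives -162 + 81μ = 0, so μ = 2.
Foot = (10, -11, -12) + 2·(-7, 4, 4) = (-4, -3, -4).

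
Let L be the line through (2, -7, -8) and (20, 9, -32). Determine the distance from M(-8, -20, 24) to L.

A direction vector is d = (18, 16, -24).
AP = (-10, -13, 32); AP·d = -1156, |AP|² = 1293, |d|² = 1156.
distance² = |AP|² − (AP·d)²/|d|² = 1293 − 1336336/1156 = 137, so the distance is √137.

√137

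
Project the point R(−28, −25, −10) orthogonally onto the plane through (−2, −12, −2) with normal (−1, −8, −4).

(-26, -9, -2)

n = (−1, −8, −4), |n|² = 81, and n·R − 106 = 162.
t = 162/81 = 2, so the foot is R − t·n = (−28, −25, −10) − 2·(−1, −8, −4) = (−26, −9, −2).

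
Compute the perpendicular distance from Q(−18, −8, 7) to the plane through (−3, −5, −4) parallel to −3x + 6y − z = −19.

8√46/23

Parallel planes share the normal n = (−3, 6, −1); since (−3, −5, −4) lies on the plane, its equation is −3x + 6y − z = -17.
Then n·(−18, −8, 7) − (−17) = 16.
|n| = √(9 + 36 + 1) = √46, so the distance is |16|/√46 = 8√46/23.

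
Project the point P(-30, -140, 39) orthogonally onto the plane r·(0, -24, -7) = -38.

n = (0, -24, -7), |n|² = 625, and n·P − (-38) = 3125.
t = 3125/625 = 5, so the foot is P − t·n = (-30, -140, 39) − 5·(0, -24, -7) = (-30, -20, 74).

(-30, -20, 74)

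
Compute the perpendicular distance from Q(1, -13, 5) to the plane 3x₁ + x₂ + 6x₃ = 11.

9/√46

Normal vector n = (3, 1, 6), and n·(1, -13, 5) - 11 = 9.
|n| = √(9 + 1 + 36) = √46, so the distance is |9|/√46 = 9√46/46.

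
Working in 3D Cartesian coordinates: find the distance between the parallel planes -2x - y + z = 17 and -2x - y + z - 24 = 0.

7√6/6

With common normal n = (-2, -1, 1) (|n| = √6), the distance is |17 − 24|/|n| = 7/√6.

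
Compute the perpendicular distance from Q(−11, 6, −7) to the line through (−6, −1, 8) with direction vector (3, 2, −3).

√211

Direction vector d = (3, 2, −3).
AP = (−5, 7, −15), and AP × d = (9, −60, −31).
|AP × d|² = 4642 and |d|² = 22, so the distance is √(4642/22) = √211.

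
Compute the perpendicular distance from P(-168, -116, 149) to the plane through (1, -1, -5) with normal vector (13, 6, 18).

5

The plane has equation n·(r − (1, -1, -5)) = 0, i.e. n·r = -83.
n = (13, 6, 18); n·P − (-83) = -115; |n| = 23; distance = 115/23 = 5.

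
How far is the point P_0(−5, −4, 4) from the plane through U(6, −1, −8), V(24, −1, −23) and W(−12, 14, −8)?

√97/97

UV = (18, 0, −15) and UW = (−18, 15, 0), so a normal is n = UV × UW = (225, 270, 270).
n = (225, 270, 270); n·P − (-1080) = -45; |n| = 45√97; distance = 45/(45√97) = 1/√97.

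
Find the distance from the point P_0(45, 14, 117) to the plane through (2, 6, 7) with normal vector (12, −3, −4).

The plane has equation n·(r − (2, 6, 7)) = 0, i.e. n·r = -22.
Then n·(45, 14, 117) − (−22) = 52.
|n| = √(144 + 9 + 16) = 13, so the distance is |52|/13 = 4.

4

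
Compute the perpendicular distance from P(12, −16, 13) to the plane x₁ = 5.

Normal vector n = (1, 0, 0), and n·(12, −16, 13) − 5 = 7.
|n| = √(1 + 0 + 0) = 1, so the distance is |7|/1 = 7.

7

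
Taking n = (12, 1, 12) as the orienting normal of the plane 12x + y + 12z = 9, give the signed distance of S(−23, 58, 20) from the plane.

n·S − 9 = 13.
|n| = 17, so the signed distance is 13/17.

13/17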